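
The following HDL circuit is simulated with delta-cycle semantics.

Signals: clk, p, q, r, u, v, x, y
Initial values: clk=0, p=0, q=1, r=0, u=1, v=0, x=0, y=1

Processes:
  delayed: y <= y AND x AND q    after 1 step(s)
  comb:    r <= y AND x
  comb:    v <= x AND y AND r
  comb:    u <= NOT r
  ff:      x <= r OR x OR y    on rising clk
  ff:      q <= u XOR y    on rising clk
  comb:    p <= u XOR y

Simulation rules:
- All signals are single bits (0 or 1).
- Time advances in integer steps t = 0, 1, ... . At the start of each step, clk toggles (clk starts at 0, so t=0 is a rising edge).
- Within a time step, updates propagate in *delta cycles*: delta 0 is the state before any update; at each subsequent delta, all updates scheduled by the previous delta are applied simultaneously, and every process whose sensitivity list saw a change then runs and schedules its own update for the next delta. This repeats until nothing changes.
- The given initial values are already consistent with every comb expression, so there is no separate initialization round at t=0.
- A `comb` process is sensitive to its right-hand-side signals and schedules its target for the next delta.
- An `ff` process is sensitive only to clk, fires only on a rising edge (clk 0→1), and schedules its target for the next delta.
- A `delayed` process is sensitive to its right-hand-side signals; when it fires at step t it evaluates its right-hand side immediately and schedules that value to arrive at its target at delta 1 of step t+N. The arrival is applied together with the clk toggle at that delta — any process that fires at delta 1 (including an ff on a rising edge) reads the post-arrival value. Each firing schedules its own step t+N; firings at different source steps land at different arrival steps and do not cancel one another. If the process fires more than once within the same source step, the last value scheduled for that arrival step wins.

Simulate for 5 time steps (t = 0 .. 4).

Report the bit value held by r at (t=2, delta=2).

0

t0.Δ0 q=1 u=1 p=0 v=0 clk=0 r=0 x=0 y=1
t0.Δ1 q=1 u=1 p=0 v=0 clk=1 r=0 x=0 y=1
t0.Δ2 q=0 u=1 p=0 v=0 clk=1 r=0 x=1 y=1
t0.Δ3 q=0 u=1 p=0 v=0 clk=1 r=1 x=1 y=1
t0.Δ4 q=0 u=0 p=0 v=1 clk=1 r=1 x=1 y=1
t0.Δ5 q=0 u=0 p=1 v=1 clk=1 r=1 x=1 y=1
t1.Δ0 q=0 u=0 p=1 v=1 clk=1 r=1 x=1 y=1
t1.Δ1 q=0 u=0 p=1 v=1 clk=0 r=1 x=1 y=0
t1.Δ2 q=0 u=0 p=0 v=0 clk=0 r=0 x=1 y=0
t1.Δ3 q=0 u=1 p=0 v=0 clk=0 r=0 x=1 y=0
t1.Δ4 q=0 u=1 p=1 v=0 clk=0 r=0 x=1 y=0
t2.Δ0 q=0 u=1 p=1 v=0 clk=0 r=0 x=1 y=0
t2.Δ1 q=0 u=1 p=1 v=0 clk=1 r=0 x=1 y=0
t2.Δ2 q=1 u=1 p=1 v=0 clk=1 r=0 x=1 y=0
t3.Δ0 q=1 u=1 p=1 v=0 clk=1 r=0 x=1 y=0
t3.Δ1 q=1 u=1 p=1 v=0 clk=0 r=0 x=1 y=0
t4.Δ0 q=1 u=1 p=1 v=0 clk=0 r=0 x=1 y=0
t4.Δ1 q=1 u=1 p=1 v=0 clk=1 r=0 x=1 y=0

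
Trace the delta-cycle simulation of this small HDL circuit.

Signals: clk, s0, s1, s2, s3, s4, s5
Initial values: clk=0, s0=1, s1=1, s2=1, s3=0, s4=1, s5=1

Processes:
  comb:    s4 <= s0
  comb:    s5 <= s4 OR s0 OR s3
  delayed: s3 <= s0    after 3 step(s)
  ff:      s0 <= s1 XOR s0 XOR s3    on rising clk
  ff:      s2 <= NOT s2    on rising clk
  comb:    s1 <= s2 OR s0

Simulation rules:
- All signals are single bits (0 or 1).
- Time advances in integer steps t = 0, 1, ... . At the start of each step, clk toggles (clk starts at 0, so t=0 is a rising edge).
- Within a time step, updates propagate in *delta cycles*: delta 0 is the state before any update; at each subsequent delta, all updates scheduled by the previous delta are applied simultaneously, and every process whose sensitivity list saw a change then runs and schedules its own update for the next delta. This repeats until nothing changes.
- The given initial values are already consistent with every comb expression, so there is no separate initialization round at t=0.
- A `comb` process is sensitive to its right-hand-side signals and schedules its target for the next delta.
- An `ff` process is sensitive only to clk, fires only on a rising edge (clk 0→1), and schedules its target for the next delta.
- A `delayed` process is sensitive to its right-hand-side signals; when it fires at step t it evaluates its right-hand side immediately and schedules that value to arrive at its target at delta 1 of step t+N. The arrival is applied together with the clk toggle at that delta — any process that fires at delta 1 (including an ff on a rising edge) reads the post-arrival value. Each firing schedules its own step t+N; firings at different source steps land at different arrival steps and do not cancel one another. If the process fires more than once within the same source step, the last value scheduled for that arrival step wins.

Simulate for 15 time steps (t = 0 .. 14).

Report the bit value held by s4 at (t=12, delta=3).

[bits: clk,s0,s2,s4,s3,s5,s1]
t=0: Δ0=0111011 Δ1=1111011 Δ2=1001011 Δ3=1000010 Δ4=1000000 | 4Δ
t=1: Δ0=1000000 Δ1=0000000 | 1Δ
t=2: Δ0=0000000 Δ1=1000000 Δ2=1010000 Δ3=1010001 | 3Δ
t=3: Δ0=1010001 Δ1=0010001 | 1Δ
t=4: Δ0=0010001 Δ1=1010001 Δ2=1100001 Δ3=1101011 | 3Δ
t=5: Δ0=1101011 Δ1=0101011 | 1Δ
t=6: Δ0=0101011 Δ1=1101011 Δ2=1011011 Δ3=1010011 Δ4=1010001 | 4Δ
t=7: Δ0=1010001 Δ1=0010101 Δ2=0010111 | 2Δ
t=8: Δ0=0010111 Δ1=1010111 Δ2=1000111 Δ3=1000110 | 3Δ
t=9: Δ0=1000110 Δ1=0000010 Δ2=0000000 | 2Δ
t=10: Δ0=0000000 Δ1=1000000 Δ2=1010000 Δ3=1010001 | 3Δ
t=11: Δ0=1010001 Δ1=0010001 | 1Δ
t=12: Δ0=0010001 Δ1=1010001 Δ2=1100001 Δ3=1101011 | 3Δ
t=13: Δ0=1101011 Δ1=0101011 | 1Δ
t=14: Δ0=0101011 Δ1=1101011 Δ2=1011011 Δ3=1010011 Δ4=1010001 | 4Δ

1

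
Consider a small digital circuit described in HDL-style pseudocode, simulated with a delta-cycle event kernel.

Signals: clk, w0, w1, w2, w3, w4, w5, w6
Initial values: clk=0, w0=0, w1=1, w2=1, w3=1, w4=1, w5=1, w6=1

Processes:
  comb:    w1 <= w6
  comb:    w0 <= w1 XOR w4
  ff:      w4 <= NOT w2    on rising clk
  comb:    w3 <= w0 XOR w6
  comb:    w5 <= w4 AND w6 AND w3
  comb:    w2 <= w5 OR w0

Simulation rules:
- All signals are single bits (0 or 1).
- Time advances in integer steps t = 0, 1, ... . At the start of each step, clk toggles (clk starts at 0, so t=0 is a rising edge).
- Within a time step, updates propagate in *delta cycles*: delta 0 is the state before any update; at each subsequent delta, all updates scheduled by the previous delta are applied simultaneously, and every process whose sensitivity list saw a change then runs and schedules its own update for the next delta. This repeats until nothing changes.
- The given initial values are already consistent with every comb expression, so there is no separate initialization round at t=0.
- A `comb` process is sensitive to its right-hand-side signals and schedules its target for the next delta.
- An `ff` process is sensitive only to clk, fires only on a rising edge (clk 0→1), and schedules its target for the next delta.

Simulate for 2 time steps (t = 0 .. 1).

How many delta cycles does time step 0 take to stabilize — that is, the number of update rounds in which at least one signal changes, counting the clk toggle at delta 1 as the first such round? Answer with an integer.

4

t0.Δ0 w5=1 w6=1 w2=1 w1=1 w0=0 w3=1 clk=0 w4=1
t0.Δ1 w5=1 w6=1 w2=1 w1=1 w0=0 w3=1 clk=1 w4=1
t0.Δ2 w5=1 w6=1 w2=1 w1=1 w0=0 w3=1 clk=1 w4=0
t0.Δ3 w5=0 w6=1 w2=1 w1=1 w0=1 w3=1 clk=1 w4=0
t0.Δ4 w5=0 w6=1 w2=1 w1=1 w0=1 w3=0 clk=1 w4=0
t1.Δ0 w5=0 w6=1 w2=1 w1=1 w0=1 w3=0 clk=1 w4=0
t1.Δ1 w5=0 w6=1 w2=1 w1=1 w0=1 w3=0 clk=0 w4=0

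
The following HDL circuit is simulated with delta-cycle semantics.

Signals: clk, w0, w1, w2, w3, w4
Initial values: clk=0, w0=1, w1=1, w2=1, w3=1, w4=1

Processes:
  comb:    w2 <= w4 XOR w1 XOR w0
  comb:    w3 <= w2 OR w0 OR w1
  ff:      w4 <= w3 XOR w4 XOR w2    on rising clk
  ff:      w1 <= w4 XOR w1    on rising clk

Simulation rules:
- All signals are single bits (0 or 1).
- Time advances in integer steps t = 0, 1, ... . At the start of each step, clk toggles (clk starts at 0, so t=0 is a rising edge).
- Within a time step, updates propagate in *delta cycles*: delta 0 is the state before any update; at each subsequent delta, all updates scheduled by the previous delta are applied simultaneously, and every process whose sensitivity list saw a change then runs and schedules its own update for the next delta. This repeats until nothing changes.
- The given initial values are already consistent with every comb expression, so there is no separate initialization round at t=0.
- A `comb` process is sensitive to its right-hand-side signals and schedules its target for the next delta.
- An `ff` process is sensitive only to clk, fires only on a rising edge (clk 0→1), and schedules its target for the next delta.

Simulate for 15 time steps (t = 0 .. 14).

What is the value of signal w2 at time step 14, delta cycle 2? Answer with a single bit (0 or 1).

0

t0.Δ0 w1=1 w4=1 clk=0 w2=1 w0=1 w3=1
t0.Δ1 w1=1 w4=1 clk=1 w2=1 w0=1 w3=1
t0.Δ2 w1=0 w4=1 clk=1 w2=1 w0=1 w3=1
t0.Δ3 w1=0 w4=1 clk=1 w2=0 w0=1 w3=1
t1.Δ0 w1=0 w4=1 clk=1 w2=0 w0=1 w3=1
t1.Δ1 w1=0 w4=1 clk=0 w2=0 w0=1 w3=1
t2.Δ0 w1=0 w4=1 clk=0 w2=0 w0=1 w3=1
t2.Δ1 w1=0 w4=1 clk=1 w2=0 w0=1 w3=1
t2.Δ2 w1=1 w4=0 clk=1 w2=0 w0=1 w3=1
t3.Δ0 w1=1 w4=0 clk=1 w2=0 w0=1 w3=1
t3.Δ1 w1=1 w4=0 clk=0 w2=0 w0=1 w3=1
t4.Δ0 w1=1 w4=0 clk=0 w2=0 w0=1 w3=1
t4.Δ1 w1=1 w4=0 clk=1 w2=0 w0=1 w3=1
t4.Δ2 w1=1 w4=1 clk=1 w2=0 w0=1 w3=1
t4.Δ3 w1=1 w4=1 clk=1 w2=1 w0=1 w3=1
t5.Δ0 w1=1 w4=1 clk=1 w2=1 w0=1 w3=1
t5.Δ1 w1=1 w4=1 clk=0 w2=1 w0=1 w3=1
t6.Δ0 w1=1 w4=1 clk=0 w2=1 w0=1 w3=1
t6.Δ1 w1=1 w4=1 clk=1 w2=1 w0=1 w3=1
t6.Δ2 w1=0 w4=1 clk=1 w2=1 w0=1 w3=1
t6.Δ3 w1=0 w4=1 clk=1 w2=0 w0=1 w3=1
t7.Δ0 w1=0 w4=1 clk=1 w2=0 w0=1 w3=1
t7.Δ1 w1=0 w4=1 clk=0 w2=0 w0=1 w3=1
t8.Δ0 w1=0 w4=1 clk=0 w2=0 w0=1 w3=1
t8.Δ1 w1=0 w4=1 clk=1 w2=0 w0=1 w3=1
t8.Δ2 w1=1 w4=0 clk=1 w2=0 w0=1 w3=1
t9.Δ0 w1=1 w4=0 clk=1 w2=0 w0=1 w3=1
t9.Δ1 w1=1 w4=0 clk=0 w2=0 w0=1 w3=1
t10.Δ0 w1=1 w4=0 clk=0 w2=0 w0=1 w3=1
t10.Δ1 w1=1 w4=0 clk=1 w2=0 w0=1 w3=1
t10.Δ2 w1=1 w4=1 clk=1 w2=0 w0=1 w3=1
t10.Δ3 w1=1 w4=1 clk=1 w2=1 w0=1 w3=1
t11.Δ0 w1=1 w4=1 clk=1 w2=1 w0=1 w3=1
t11.Δ1 w1=1 w4=1 clk=0 w2=1 w0=1 w3=1
t12.Δ0 w1=1 w4=1 clk=0 w2=1 w0=1 w3=1
t12.Δ1 w1=1 w4=1 clk=1 w2=1 w0=1 w3=1
t12.Δ2 w1=0 w4=1 clk=1 w2=1 w0=1 w3=1
t12.Δ3 w1=0 w4=1 clk=1 w2=0 w0=1 w3=1
t13.Δ0 w1=0 w4=1 clk=1 w2=0 w0=1 w3=1
t13.Δ1 w1=0 w4=1 clk=0 w2=0 w0=1 w3=1
t14.Δ0 w1=0 w4=1 clk=0 w2=0 w0=1 w3=1
t14.Δ1 w1=0 w4=1 clk=1 w2=0 w0=1 w3=1
t14.Δ2 w1=1 w4=0 clk=1 w2=0 w0=1 w3=1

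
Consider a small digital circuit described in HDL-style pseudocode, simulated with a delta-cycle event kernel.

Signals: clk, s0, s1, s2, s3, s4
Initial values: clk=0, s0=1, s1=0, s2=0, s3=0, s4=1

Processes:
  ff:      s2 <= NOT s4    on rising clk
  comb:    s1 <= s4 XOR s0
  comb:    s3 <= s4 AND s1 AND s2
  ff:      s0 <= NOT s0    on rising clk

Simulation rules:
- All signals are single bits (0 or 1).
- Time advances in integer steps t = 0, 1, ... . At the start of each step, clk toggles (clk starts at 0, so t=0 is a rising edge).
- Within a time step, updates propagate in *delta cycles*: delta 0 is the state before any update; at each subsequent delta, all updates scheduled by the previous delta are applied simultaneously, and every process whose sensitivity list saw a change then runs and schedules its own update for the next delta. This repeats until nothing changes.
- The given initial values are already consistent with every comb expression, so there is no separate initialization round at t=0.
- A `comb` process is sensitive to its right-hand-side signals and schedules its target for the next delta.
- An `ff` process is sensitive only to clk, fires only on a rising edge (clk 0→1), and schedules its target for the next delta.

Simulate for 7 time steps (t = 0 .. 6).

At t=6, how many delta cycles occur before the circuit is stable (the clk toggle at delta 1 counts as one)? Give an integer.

t0.Δ0 s2=0 s4=1 clk=0 s3=0 s1=0 s0=1
t0.Δ1 s2=0 s4=1 clk=1 s3=0 s1=0 s0=1
t0.Δ2 s2=0 s4=1 clk=1 s3=0 s1=0 s0=0
t0.Δ3 s2=0 s4=1 clk=1 s3=0 s1=1 s0=0
t1.Δ0 s2=0 s4=1 clk=1 s3=0 s1=1 s0=0
t1.Δ1 s2=0 s4=1 clk=0 s3=0 s1=1 s0=0
t2.Δ0 s2=0 s4=1 clk=0 s3=0 s1=1 s0=0
t2.Δ1 s2=0 s4=1 clk=1 s3=0 s1=1 s0=0
t2.Δ2 s2=0 s4=1 clk=1 s3=0 s1=1 s0=1
t2.Δ3 s2=0 s4=1 clk=1 s3=0 s1=0 s0=1
t3.Δ0 s2=0 s4=1 clk=1 s3=0 s1=0 s0=1
t3.Δ1 s2=0 s4=1 clk=0 s3=0 s1=0 s0=1
t4.Δ0 s2=0 s4=1 clk=0 s3=0 s1=0 s0=1
t4.Δ1 s2=0 s4=1 clk=1 s3=0 s1=0 s0=1
t4.Δ2 s2=0 s4=1 clk=1 s3=0 s1=0 s0=0
t4.Δ3 s2=0 s4=1 clk=1 s3=0 s1=1 s0=0
t5.Δ0 s2=0 s4=1 clk=1 s3=0 s1=1 s0=0
t5.Δ1 s2=0 s4=1 clk=0 s3=0 s1=1 s0=0
t6.Δ0 s2=0 s4=1 clk=0 s3=0 s1=1 s0=0
t6.Δ1 s2=0 s4=1 clk=1 s3=0 s1=1 s0=0
t6.Δ2 s2=0 s4=1 clk=1 s3=0 s1=1 s0=1
t6.Δ3 s2=0 s4=1 clk=1 s3=0 s1=0 s0=1

3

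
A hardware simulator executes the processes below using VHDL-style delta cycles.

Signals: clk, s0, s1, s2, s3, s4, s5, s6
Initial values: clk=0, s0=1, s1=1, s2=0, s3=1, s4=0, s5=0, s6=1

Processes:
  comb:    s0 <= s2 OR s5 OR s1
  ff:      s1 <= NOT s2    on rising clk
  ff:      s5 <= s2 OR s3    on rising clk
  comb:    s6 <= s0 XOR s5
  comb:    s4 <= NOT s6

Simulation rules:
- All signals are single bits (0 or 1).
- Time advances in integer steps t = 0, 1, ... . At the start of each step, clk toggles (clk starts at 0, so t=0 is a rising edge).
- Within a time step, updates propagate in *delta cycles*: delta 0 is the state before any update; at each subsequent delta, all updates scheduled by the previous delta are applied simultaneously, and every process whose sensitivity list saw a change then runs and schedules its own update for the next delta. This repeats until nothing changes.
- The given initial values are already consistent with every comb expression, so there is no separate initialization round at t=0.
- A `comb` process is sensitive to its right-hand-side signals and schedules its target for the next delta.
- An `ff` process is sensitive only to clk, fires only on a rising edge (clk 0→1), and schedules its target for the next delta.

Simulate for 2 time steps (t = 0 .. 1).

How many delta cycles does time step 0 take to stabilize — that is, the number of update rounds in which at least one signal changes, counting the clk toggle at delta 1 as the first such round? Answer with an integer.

4

[bits: s5,s4,s6,s1,s2,clk,s0,s3]
t=0: Δ0=00110011 Δ1=00110111 Δ2=10110111 Δ3=10010111 Δ4=11010111 | 4Δ
t=1: Δ0=11010111 Δ1=11010011 | 1Δ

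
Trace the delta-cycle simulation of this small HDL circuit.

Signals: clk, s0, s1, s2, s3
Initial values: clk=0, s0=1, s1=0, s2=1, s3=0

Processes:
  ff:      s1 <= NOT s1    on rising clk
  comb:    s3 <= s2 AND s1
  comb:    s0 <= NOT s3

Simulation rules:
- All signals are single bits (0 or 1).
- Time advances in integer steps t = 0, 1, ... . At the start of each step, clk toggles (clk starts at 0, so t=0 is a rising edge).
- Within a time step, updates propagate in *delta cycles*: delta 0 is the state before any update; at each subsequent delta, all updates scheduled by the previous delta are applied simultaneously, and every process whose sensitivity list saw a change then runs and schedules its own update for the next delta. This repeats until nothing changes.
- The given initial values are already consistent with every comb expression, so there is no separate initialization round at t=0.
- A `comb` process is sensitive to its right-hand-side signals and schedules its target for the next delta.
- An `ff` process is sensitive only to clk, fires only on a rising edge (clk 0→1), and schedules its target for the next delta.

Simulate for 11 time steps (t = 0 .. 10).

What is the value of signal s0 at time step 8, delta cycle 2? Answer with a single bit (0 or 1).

[bits: clk,s3,s1,s0,s2]
t=0: Δ0=00011 Δ1=10011 Δ2=10111 Δ3=11111 Δ4=11101 | 4Δ
t=1: Δ0=11101 Δ1=01101 | 1Δ
t=2: Δ0=01101 Δ1=11101 Δ2=11001 Δ3=10001 Δ4=10011 | 4Δ
t=3: Δ0=10011 Δ1=00011 | 1Δ
t=4: Δ0=00011 Δ1=10011 Δ2=10111 Δ3=11111 Δ4=11101 | 4Δ
t=5: Δ0=11101 Δ1=01101 | 1Δ
t=6: Δ0=01101 Δ1=11101 Δ2=11001 Δ3=10001 Δ4=10011 | 4Δ
t=7: Δ0=10011 Δ1=00011 | 1Δ
t=8: Δ0=00011 Δ1=10011 Δ2=10111 Δ3=11111 Δ4=11101 | 4Δ
t=9: Δ0=11101 Δ1=01101 | 1Δ
t=10: Δ0=01101 Δ1=11101 Δ2=11001 Δ3=10001 Δ4=10011 | 4Δ

1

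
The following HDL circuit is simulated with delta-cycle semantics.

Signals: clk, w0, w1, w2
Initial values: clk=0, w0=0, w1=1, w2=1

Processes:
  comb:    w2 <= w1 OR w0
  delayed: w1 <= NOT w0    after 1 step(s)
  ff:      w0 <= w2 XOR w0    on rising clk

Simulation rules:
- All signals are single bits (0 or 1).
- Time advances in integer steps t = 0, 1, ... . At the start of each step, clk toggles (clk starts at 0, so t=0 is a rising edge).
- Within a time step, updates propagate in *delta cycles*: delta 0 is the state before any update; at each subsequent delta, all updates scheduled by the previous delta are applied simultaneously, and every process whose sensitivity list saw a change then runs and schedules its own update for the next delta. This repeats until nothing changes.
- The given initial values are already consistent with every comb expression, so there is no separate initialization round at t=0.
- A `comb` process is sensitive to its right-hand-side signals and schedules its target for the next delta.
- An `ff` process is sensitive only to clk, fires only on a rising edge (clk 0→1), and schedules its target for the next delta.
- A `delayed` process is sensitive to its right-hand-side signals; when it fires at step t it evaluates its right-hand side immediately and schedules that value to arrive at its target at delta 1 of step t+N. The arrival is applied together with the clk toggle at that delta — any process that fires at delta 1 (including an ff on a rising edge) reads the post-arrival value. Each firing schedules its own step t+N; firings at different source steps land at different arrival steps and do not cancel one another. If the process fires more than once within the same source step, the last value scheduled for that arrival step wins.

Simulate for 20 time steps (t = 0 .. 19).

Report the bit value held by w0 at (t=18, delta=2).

t=0 Δ0: w2=1 w0=0 w1=1 clk=0
  Δ1: clk:0→1
  Δ2: w0:0→1
  (2Δ to stable)
t=1 Δ0: w2=1 w0=1 w1=1 clk=1
  Δ1: w1:1→0, clk:1→0
  (1Δ to stable)
t=2 Δ0: w2=1 w0=1 w1=0 clk=0
  Δ1: clk:0→1
  Δ2: w0:1→0
  Δ3: w2:1→0
  (3Δ to stable)
t=3 Δ0: w2=0 w0=0 w1=0 clk=1
  Δ1: w1:0→1, clk:1→0
  Δ2: w2:0→1
  (2Δ to stable)
t=4 Δ0: w2=1 w0=0 w1=1 clk=0
  Δ1: clk:0→1
  Δ2: w0:0→1
  (2Δ to stable)
t=5 Δ0: w2=1 w0=1 w1=1 clk=1
  Δ1: w1:1→0, clk:1→0
  (1Δ to stable)
t=6 Δ0: w2=1 w0=1 w1=0 clk=0
  Δ1: clk:0→1
  Δ2: w0:1→0
  Δ3: w2:1→0
  (3Δ to stable)
t=7 Δ0: w2=0 w0=0 w1=0 clk=1
  Δ1: w1:0→1, clk:1→0
  Δ2: w2:0→1
  (2Δ to stable)
t=8 Δ0: w2=1 w0=0 w1=1 clk=0
  Δ1: clk:0→1
  Δ2: w0:0→1
  (2Δ to stable)
t=9 Δ0: w2=1 w0=1 w1=1 clk=1
  Δ1: w1:1→0, clk:1→0
  (1Δ to stable)
t=10 Δ0: w2=1 w0=1 w1=0 clk=0
  Δ1: clk:0→1
  Δ2: w0:1→0
  Δ3: w2:1→0
  (3Δ to stable)
t=11 Δ0: w2=0 w0=0 w1=0 clk=1
  Δ1: w1:0→1, clk:1→0
  Δ2: w2:0→1
  (2Δ to stable)
t=12 Δ0: w2=1 w0=0 w1=1 clk=0
  Δ1: clk:0→1
  Δ2: w0:0→1
  (2Δ to stable)
t=13 Δ0: w2=1 w0=1 w1=1 clk=1
  Δ1: w1:1→0, clk:1→0
  (1Δ to stable)
t=14 Δ0: w2=1 w0=1 w1=0 clk=0
  Δ1: clk:0→1
  Δ2: w0:1→0
  Δ3: w2:1→0
  (3Δ to stable)
t=15 Δ0: w2=0 w0=0 w1=0 clk=1
  Δ1: w1:0→1, clk:1→0
  Δ2: w2:0→1
  (2Δ to stable)
t=16 Δ0: w2=1 w0=0 w1=1 clk=0
  Δ1: clk:0→1
  Δ2: w0:0→1
  (2Δ to stable)
t=17 Δ0: w2=1 w0=1 w1=1 clk=1
  Δ1: w1:1→0, clk:1→0
  (1Δ to stable)
t=18 Δ0: w2=1 w0=1 w1=0 clk=0
  Δ1: clk:0→1
  Δ2: w0:1→0
  Δ3: w2:1→0
  (3Δ to stable)
t=19 Δ0: w2=0 w0=0 w1=0 clk=1
  Δ1: w1:0→1, clk:1→0
  Δ2: w2:0→1
  (2Δ to stable)

0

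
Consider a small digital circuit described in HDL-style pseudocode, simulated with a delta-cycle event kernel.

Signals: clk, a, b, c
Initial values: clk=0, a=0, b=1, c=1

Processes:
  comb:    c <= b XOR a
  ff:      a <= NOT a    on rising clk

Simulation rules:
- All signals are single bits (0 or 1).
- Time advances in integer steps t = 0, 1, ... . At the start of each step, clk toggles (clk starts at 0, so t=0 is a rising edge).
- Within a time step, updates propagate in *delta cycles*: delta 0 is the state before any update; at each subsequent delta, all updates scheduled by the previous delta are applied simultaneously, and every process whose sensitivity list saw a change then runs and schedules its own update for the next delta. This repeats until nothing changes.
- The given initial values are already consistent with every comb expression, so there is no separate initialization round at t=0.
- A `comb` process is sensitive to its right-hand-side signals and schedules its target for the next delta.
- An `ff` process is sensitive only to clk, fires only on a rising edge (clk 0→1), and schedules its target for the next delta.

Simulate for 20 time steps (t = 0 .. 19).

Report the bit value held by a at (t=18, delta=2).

0

t0.Δ0 clk=0 b=1 a=0 c=1
t0.Δ1 clk=1 b=1 a=0 c=1
t0.Δ2 clk=1 b=1 a=1 c=1
t0.Δ3 clk=1 b=1 a=1 c=0
t1.Δ0 clk=1 b=1 a=1 c=0
t1.Δ1 clk=0 b=1 a=1 c=0
t2.Δ0 clk=0 b=1 a=1 c=0
t2.Δ1 clk=1 b=1 a=1 c=0
t2.Δ2 clk=1 b=1 a=0 c=0
t2.Δ3 clk=1 b=1 a=0 c=1
t3.Δ0 clk=1 b=1 a=0 c=1
t3.Δ1 clk=0 b=1 a=0 c=1
t4.Δ0 clk=0 b=1 a=0 c=1
t4.Δ1 clk=1 b=1 a=0 c=1
t4.Δ2 clk=1 b=1 a=1 c=1
t4.Δ3 clk=1 b=1 a=1 c=0
t5.Δ0 clk=1 b=1 a=1 c=0
t5.Δ1 clk=0 b=1 a=1 c=0
t6.Δ0 clk=0 b=1 a=1 c=0
t6.Δ1 clk=1 b=1 a=1 c=0
t6.Δ2 clk=1 b=1 a=0 c=0
t6.Δ3 clk=1 b=1 a=0 c=1
t7.Δ0 clk=1 b=1 a=0 c=1
t7.Δ1 clk=0 b=1 a=0 c=1
t8.Δ0 clk=0 b=1 a=0 c=1
t8.Δ1 clk=1 b=1 a=0 c=1
t8.Δ2 clk=1 b=1 a=1 c=1
t8.Δ3 clk=1 b=1 a=1 c=0
t9.Δ0 clk=1 b=1 a=1 c=0
t9.Δ1 clk=0 b=1 a=1 c=0
t10.Δ0 clk=0 b=1 a=1 c=0
t10.Δ1 clk=1 b=1 a=1 c=0
t10.Δ2 clk=1 b=1 a=0 c=0
t10.Δ3 clk=1 b=1 a=0 c=1
t11.Δ0 clk=1 b=1 a=0 c=1
t11.Δ1 clk=0 b=1 a=0 c=1
t12.Δ0 clk=0 b=1 a=0 c=1
t12.Δ1 clk=1 b=1 a=0 c=1
t12.Δ2 clk=1 b=1 a=1 c=1
t12.Δ3 clk=1 b=1 a=1 c=0
t13.Δ0 clk=1 b=1 a=1 c=0
t13.Δ1 clk=0 b=1 a=1 c=0
t14.Δ0 clk=0 b=1 a=1 c=0
t14.Δ1 clk=1 b=1 a=1 c=0
t14.Δ2 clk=1 b=1 a=0 c=0
t14.Δ3 clk=1 b=1 a=0 c=1
t15.Δ0 clk=1 b=1 a=0 c=1
t15.Δ1 clk=0 b=1 a=0 c=1
t16.Δ0 clk=0 b=1 a=0 c=1
t16.Δ1 clk=1 b=1 a=0 c=1
t16.Δ2 clk=1 b=1 a=1 c=1
t16.Δ3 clk=1 b=1 a=1 c=0
t17.Δ0 clk=1 b=1 a=1 c=0
t17.Δ1 clk=0 b=1 a=1 c=0
t18.Δ0 clk=0 b=1 a=1 c=0
t18.Δ1 clk=1 b=1 a=1 c=0
t18.Δ2 clk=1 b=1 a=0 c=0
t18.Δ3 clk=1 b=1 a=0 c=1
t19.Δ0 clk=1 b=1 a=0 c=1
t19.Δ1 clk=0 b=1 a=0 c=1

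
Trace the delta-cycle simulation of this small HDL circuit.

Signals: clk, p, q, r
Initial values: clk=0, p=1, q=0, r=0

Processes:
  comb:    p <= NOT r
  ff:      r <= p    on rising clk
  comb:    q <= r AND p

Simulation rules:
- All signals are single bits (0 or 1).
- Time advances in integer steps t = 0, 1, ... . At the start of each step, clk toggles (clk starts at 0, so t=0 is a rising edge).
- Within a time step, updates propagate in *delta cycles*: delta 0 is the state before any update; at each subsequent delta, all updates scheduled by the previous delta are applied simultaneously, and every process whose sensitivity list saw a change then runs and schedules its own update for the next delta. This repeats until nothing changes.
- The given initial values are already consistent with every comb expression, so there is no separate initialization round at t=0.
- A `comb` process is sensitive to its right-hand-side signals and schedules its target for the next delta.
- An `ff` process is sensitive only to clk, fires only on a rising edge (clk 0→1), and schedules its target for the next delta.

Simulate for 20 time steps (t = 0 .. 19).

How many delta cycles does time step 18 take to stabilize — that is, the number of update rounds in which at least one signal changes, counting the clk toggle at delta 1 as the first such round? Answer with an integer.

3

t0.Δ0 p=1 q=0 clk=0 r=0
t0.Δ1 p=1 q=0 clk=1 r=0
t0.Δ2 p=1 q=0 clk=1 r=1
t0.Δ3 p=0 q=1 clk=1 r=1
t0.Δ4 p=0 q=0 clk=1 r=1
t1.Δ0 p=0 q=0 clk=1 r=1
t1.Δ1 p=0 q=0 clk=0 r=1
t2.Δ0 p=0 q=0 clk=0 r=1
t2.Δ1 p=0 q=0 clk=1 r=1
t2.Δ2 p=0 q=0 clk=1 r=0
t2.Δ3 p=1 q=0 clk=1 r=0
t3.Δ0 p=1 q=0 clk=1 r=0
t3.Δ1 p=1 q=0 clk=0 r=0
t4.Δ0 p=1 q=0 clk=0 r=0
t4.Δ1 p=1 q=0 clk=1 r=0
t4.Δ2 p=1 q=0 clk=1 r=1
t4.Δ3 p=0 q=1 clk=1 r=1
t4.Δ4 p=0 q=0 clk=1 r=1
t5.Δ0 p=0 q=0 clk=1 r=1
t5.Δ1 p=0 q=0 clk=0 r=1
t6.Δ0 p=0 q=0 clk=0 r=1
t6.Δ1 p=0 q=0 clk=1 r=1
t6.Δ2 p=0 q=0 clk=1 r=0
t6.Δ3 p=1 q=0 clk=1 r=0
t7.Δ0 p=1 q=0 clk=1 r=0
t7.Δ1 p=1 q=0 clk=0 r=0
t8.Δ0 p=1 q=0 clk=0 r=0
t8.Δ1 p=1 q=0 clk=1 r=0
t8.Δ2 p=1 q=0 clk=1 r=1
t8.Δ3 p=0 q=1 clk=1 r=1
t8.Δ4 p=0 q=0 clk=1 r=1
t9.Δ0 p=0 q=0 clk=1 r=1
t9.Δ1 p=0 q=0 clk=0 r=1
t10.Δ0 p=0 q=0 clk=0 r=1
t10.Δ1 p=0 q=0 clk=1 r=1
t10.Δ2 p=0 q=0 clk=1 r=0
t10.Δ3 p=1 q=0 clk=1 r=0
t11.Δ0 p=1 q=0 clk=1 r=0
t11.Δ1 p=1 q=0 clk=0 r=0
t12.Δ0 p=1 q=0 clk=0 r=0
t12.Δ1 p=1 q=0 clk=1 r=0
t12.Δ2 p=1 q=0 clk=1 r=1
t12.Δ3 p=0 q=1 clk=1 r=1
t12.Δ4 p=0 q=0 clk=1 r=1
t13.Δ0 p=0 q=0 clk=1 r=1
t13.Δ1 p=0 q=0 clk=0 r=1
t14.Δ0 p=0 q=0 clk=0 r=1
t14.Δ1 p=0 q=0 clk=1 r=1
t14.Δ2 p=0 q=0 clk=1 r=0
t14.Δ3 p=1 q=0 clk=1 r=0
t15.Δ0 p=1 q=0 clk=1 r=0
t15.Δ1 p=1 q=0 clk=0 r=0
t16.Δ0 p=1 q=0 clk=0 r=0
t16.Δ1 p=1 q=0 clk=1 r=0
t16.Δ2 p=1 q=0 clk=1 r=1
t16.Δ3 p=0 q=1 clk=1 r=1
t16.Δ4 p=0 q=0 clk=1 r=1
t17.Δ0 p=0 q=0 clk=1 r=1
t17.Δ1 p=0 q=0 clk=0 r=1
t18.Δ0 p=0 q=0 clk=0 r=1
t18.Δ1 p=0 q=0 clk=1 r=1
t18.Δ2 p=0 q=0 clk=1 r=0
t18.Δ3 p=1 q=0 clk=1 r=0
t19.Δ0 p=1 q=0 clk=1 r=0
t19.Δ1 p=1 q=0 clk=0 r=0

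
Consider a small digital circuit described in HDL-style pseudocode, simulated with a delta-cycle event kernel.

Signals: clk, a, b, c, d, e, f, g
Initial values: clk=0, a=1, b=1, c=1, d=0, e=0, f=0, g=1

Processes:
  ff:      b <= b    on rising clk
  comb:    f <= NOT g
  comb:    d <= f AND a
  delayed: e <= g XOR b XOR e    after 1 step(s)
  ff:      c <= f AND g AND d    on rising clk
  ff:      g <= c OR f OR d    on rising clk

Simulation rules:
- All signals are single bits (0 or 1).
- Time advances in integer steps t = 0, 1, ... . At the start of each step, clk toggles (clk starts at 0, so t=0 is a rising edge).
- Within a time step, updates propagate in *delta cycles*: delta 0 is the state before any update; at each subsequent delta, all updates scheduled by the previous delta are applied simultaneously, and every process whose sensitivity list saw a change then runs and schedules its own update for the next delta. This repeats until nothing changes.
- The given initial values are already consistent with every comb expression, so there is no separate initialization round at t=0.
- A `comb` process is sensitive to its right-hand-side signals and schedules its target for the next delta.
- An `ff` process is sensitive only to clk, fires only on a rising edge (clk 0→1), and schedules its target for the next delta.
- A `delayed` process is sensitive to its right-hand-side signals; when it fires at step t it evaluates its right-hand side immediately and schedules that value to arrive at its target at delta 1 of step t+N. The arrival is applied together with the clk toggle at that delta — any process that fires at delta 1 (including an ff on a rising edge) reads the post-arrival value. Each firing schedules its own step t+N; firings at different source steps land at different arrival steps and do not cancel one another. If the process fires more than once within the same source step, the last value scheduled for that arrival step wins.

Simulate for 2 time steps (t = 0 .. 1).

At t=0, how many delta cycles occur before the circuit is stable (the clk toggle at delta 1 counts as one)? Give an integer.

[bits: b,f,e,c,clk,g,a,d]
t=0: Δ0=10010110 Δ1=10011110 Δ2=10001110 | 2Δ
t=1: Δ0=10001110 Δ1=10000110 | 1Δ

2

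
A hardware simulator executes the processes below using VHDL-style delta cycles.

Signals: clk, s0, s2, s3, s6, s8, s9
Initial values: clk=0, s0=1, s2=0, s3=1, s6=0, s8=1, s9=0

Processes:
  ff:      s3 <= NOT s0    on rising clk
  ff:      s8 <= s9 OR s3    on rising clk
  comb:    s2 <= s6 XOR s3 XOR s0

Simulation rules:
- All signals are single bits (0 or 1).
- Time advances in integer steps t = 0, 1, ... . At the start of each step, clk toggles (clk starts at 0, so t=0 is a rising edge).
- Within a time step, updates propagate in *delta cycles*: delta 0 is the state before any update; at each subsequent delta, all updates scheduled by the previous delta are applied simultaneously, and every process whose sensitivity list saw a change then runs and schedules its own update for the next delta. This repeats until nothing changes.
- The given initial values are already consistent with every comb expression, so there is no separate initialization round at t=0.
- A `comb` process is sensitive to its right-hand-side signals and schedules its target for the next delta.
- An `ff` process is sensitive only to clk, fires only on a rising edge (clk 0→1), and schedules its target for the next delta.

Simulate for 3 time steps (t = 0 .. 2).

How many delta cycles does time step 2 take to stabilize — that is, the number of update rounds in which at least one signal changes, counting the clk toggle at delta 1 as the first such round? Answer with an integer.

2

t0.Δ0 s0=1 s2=0 s3=1 s6=0 s8=1 clk=0 s9=0
t0.Δ1 s0=1 s2=0 s3=1 s6=0 s8=1 clk=1 s9=0
t0.Δ2 s0=1 s2=0 s3=0 s6=0 s8=1 clk=1 s9=0
t0.Δ3 s0=1 s2=1 s3=0 s6=0 s8=1 clk=1 s9=0
t1.Δ0 s0=1 s2=1 s3=0 s6=0 s8=1 clk=1 s9=0
t1.Δ1 s0=1 s2=1 s3=0 s6=0 s8=1 clk=0 s9=0
t2.Δ0 s0=1 s2=1 s3=0 s6=0 s8=1 clk=0 s9=0
t2.Δ1 s0=1 s2=1 s3=0 s6=0 s8=1 clk=1 s9=0
t2.Δ2 s0=1 s2=1 s3=0 s6=0 s8=0 clk=1 s9=0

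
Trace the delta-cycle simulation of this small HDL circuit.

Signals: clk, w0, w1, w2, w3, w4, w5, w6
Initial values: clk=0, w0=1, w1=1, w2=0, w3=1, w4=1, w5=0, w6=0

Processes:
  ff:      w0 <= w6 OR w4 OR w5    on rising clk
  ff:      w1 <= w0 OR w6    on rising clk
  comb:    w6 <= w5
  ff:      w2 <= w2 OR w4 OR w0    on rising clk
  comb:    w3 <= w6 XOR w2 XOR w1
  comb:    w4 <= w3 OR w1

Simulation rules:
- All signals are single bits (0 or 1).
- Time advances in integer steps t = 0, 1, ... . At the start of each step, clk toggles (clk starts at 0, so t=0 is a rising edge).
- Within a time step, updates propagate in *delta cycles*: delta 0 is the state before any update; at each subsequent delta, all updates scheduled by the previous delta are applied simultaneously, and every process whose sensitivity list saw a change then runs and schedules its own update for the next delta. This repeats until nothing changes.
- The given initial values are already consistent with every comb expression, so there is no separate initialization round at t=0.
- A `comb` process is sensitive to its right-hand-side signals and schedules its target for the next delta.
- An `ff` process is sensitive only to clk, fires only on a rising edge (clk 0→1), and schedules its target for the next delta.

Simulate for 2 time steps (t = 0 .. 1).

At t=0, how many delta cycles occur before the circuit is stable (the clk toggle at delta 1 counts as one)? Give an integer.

[bits: w1,w2,w0,clk,w4,w5,w3,w6]
t=0: Δ0=10101010 Δ1=10111010 Δ2=11111010 Δ3=11111000 | 3Δ
t=1: Δ0=11111000 Δ1=11101000 | 1Δ

3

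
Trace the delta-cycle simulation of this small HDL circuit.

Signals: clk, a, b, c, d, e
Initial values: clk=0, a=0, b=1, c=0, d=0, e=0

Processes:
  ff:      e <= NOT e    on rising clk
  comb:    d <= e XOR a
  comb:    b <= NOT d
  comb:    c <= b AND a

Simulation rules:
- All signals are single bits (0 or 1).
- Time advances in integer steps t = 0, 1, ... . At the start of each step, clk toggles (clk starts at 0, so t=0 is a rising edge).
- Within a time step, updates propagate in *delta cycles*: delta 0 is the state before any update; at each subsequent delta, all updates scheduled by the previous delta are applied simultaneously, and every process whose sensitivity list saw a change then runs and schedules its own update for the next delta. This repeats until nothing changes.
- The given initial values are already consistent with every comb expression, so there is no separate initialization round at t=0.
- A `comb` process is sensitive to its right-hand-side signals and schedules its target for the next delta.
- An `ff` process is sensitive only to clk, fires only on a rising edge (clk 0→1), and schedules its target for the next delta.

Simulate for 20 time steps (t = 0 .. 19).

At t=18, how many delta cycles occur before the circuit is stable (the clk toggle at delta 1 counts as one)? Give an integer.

4

t=0 Δ0: a=0 d=0 c=0 b=1 clk=0 e=0
  Δ1: clk:0→1
  Δ2: e:0→1
  Δ3: d:0→1
  Δ4: b:1→0
  (4Δ to stable)
t=1 Δ0: a=0 d=1 c=0 b=0 clk=1 e=1
  Δ1: clk:1→0
  (1Δ to stable)
t=2 Δ0: a=0 d=1 c=0 b=0 clk=0 e=1
  Δ1: clk:0→1
  Δ2: e:1→0
  Δ3: d:1→0
  Δ4: b:0→1
  (4Δ to stable)
t=3 Δ0: a=0 d=0 c=0 b=1 clk=1 e=0
  Δ1: clk:1→0
  (1Δ to stable)
t=4 Δ0: a=0 d=0 c=0 b=1 clk=0 e=0
  Δ1: clk:0→1
  Δ2: e:0→1
  Δ3: d:0→1
  Δ4: b:1→0
  (4Δ to stable)
t=5 Δ0: a=0 d=1 c=0 b=0 clk=1 e=1
  Δ1: clk:1→0
  (1Δ to stable)
t=6 Δ0: a=0 d=1 c=0 b=0 clk=0 e=1
  Δ1: clk:0→1
  Δ2: e:1→0
  Δ3: d:1→0
  Δ4: b:0→1
  (4Δ to stable)
t=7 Δ0: a=0 d=0 c=0 b=1 clk=1 e=0
  Δ1: clk:1→0
  (1Δ to stable)
t=8 Δ0: a=0 d=0 c=0 b=1 clk=0 e=0
  Δ1: clk:0→1
  Δ2: e:0→1
  Δ3: d:0→1
  Δ4: b:1→0
  (4Δ to stable)
t=9 Δ0: a=0 d=1 c=0 b=0 clk=1 e=1
  Δ1: clk:1→0
  (1Δ to stable)
t=10 Δ0: a=0 d=1 c=0 b=0 clk=0 e=1
  Δ1: clk:0→1
  Δ2: e:1→0
  Δ3: d:1→0
  Δ4: b:0→1
  (4Δ to stable)
t=11 Δ0: a=0 d=0 c=0 b=1 clk=1 e=0
  Δ1: clk:1→0
  (1Δ to stable)
t=12 Δ0: a=0 d=0 c=0 b=1 clk=0 e=0
  Δ1: clk:0→1
  Δ2: e:0→1
  Δ3: d:0→1
  Δ4: b:1→0
  (4Δ to stable)
t=13 Δ0: a=0 d=1 c=0 b=0 clk=1 e=1
  Δ1: clk:1→0
  (1Δ to stable)
t=14 Δ0: a=0 d=1 c=0 b=0 clk=0 e=1
  Δ1: clk:0→1
  Δ2: e:1→0
  Δ3: d:1→0
  Δ4: b:0→1
  (4Δ to stable)
t=15 Δ0: a=0 d=0 c=0 b=1 clk=1 e=0
  Δ1: clk:1→0
  (1Δ to stable)
t=16 Δ0: a=0 d=0 c=0 b=1 clk=0 e=0
  Δ1: clk:0→1
  Δ2: e:0→1
  Δ3: d:0→1
  Δ4: b:1→0
  (4Δ to stable)
t=17 Δ0: a=0 d=1 c=0 b=0 clk=1 e=1
  Δ1: clk:1→0
  (1Δ to stable)
t=18 Δ0: a=0 d=1 c=0 b=0 clk=0 e=1
  Δ1: clk:0→1
  Δ2: e:1→0
  Δ3: d:1→0
  Δ4: b:0→1
  (4Δ to stable)
t=19 Δ0: a=0 d=0 c=0 b=1 clk=1 e=0
  Δ1: clk:1→0
  (1Δ to stable)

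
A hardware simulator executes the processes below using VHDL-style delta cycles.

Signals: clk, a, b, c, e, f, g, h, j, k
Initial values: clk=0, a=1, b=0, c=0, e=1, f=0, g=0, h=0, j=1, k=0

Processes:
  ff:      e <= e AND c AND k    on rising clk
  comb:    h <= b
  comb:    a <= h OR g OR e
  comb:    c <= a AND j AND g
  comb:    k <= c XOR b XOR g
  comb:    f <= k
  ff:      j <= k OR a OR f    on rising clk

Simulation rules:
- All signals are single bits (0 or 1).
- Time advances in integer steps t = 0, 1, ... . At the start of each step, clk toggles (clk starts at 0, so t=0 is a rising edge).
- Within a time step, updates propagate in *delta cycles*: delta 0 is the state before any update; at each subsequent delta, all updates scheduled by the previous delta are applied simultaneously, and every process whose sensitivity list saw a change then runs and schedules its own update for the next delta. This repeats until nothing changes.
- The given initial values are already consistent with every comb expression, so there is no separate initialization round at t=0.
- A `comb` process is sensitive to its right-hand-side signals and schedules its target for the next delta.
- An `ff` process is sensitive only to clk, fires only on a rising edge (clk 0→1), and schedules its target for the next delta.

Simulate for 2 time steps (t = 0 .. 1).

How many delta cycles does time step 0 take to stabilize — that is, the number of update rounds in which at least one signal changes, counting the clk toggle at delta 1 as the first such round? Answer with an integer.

3

t0.Δ0 j=1 a=1 b=0 e=1 g=0 c=0 clk=0 f=0 h=0 k=0
t0.Δ1 j=1 a=1 b=0 e=1 g=0 c=0 clk=1 f=0 h=0 k=0
t0.Δ2 j=1 a=1 b=0 e=0 g=0 c=0 clk=1 f=0 h=0 k=0
t0.Δ3 j=1 a=0 b=0 e=0 g=0 c=0 clk=1 f=0 h=0 k=0
t1.Δ0 j=1 a=0 b=0 e=0 g=0 c=0 clk=1 f=0 h=0 k=0
t1.Δ1 j=1 a=0 b=0 e=0 g=0 c=0 clk=0 f=0 h=0 k=0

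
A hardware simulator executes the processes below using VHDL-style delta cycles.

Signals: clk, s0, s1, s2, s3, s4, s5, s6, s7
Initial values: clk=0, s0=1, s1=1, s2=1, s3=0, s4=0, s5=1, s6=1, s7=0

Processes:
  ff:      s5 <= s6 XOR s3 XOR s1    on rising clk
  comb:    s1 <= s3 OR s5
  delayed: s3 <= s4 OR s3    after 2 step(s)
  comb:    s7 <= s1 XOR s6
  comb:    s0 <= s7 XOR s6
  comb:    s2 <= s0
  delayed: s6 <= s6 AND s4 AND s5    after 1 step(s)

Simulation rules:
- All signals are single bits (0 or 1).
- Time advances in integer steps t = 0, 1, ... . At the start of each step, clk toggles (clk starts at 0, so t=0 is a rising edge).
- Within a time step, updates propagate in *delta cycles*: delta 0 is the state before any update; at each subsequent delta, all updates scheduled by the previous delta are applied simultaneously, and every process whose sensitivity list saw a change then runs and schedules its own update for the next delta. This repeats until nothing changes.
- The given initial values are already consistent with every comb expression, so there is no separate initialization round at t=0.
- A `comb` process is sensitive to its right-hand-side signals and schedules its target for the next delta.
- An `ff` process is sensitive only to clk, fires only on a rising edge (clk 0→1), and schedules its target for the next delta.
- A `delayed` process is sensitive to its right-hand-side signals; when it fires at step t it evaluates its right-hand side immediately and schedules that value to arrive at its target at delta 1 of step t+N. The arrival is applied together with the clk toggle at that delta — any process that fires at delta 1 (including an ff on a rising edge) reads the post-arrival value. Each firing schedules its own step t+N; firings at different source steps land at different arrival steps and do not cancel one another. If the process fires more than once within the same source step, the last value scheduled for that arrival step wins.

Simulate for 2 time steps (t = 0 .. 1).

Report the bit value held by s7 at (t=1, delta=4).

t=0 Δ0: s3=0 s2=1 s5=1 s1=1 s0=1 s6=1 s7=0 clk=0 s4=0
  Δ1: clk:0→1
  Δ2: s5:1→0
  Δ3: s1:1→0
  Δ4: s7:0→1
  Δ5: s0:1→0
  Δ6: s2:1→0
  (6Δ to stable)
t=1 Δ0: s3=0 s2=0 s5=0 s1=0 s0=0 s6=1 s7=1 clk=1 s4=0
  Δ1: s6:1→0, clk:1→0
  Δ2: s0:0→1, s7:1→0
  Δ3: s2:0→1, s0:1→0
  Δ4: s2:1→0
  (4Δ to stable)

0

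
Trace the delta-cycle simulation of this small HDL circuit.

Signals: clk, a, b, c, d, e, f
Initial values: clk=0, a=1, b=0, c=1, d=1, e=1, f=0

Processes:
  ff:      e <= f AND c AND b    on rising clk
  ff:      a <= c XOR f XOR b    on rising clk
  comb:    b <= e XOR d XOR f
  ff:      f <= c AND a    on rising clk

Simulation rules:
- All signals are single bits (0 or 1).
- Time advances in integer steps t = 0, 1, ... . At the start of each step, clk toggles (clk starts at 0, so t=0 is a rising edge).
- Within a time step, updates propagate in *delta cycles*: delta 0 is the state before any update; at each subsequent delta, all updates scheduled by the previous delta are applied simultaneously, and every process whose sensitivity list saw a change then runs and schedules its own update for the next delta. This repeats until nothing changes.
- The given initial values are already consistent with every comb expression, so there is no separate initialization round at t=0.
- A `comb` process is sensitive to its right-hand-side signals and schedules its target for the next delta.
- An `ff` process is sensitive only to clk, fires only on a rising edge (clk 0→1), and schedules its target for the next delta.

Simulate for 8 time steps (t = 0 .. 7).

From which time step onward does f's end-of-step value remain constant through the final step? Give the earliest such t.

t=0 Δ0: e=1 d=1 f=0 a=1 clk=0 c=1 b=0
  Δ1: clk:0→1
  Δ2: e:1→0, f:0→1
  (2Δ to stable)
t=1 Δ0: e=0 d=1 f=1 a=1 clk=1 c=1 b=0
  Δ1: clk:1→0
  (1Δ to stable)
t=2 Δ0: e=0 d=1 f=1 a=1 clk=0 c=1 b=0
  Δ1: clk:0→1
  Δ2: a:1→0
  (2Δ to stable)
t=3 Δ0: e=0 d=1 f=1 a=0 clk=1 c=1 b=0
  Δ1: clk:1→0
  (1Δ to stable)
t=4 Δ0: e=0 d=1 f=1 a=0 clk=0 c=1 b=0
  Δ1: clk:0→1
  Δ2: f:1→0
  Δ3: b:0→1
  (3Δ to stable)
t=5 Δ0: e=0 d=1 f=0 a=0 clk=1 c=1 b=1
  Δ1: clk:1→0
  (1Δ to stable)
t=6 Δ0: e=0 d=1 f=0 a=0 clk=0 c=1 b=1
  Δ1: clk:0→1
  (1Δ to stable)
t=7 Δ0: e=0 d=1 f=0 a=0 clk=1 c=1 b=1
  Δ1: clk:1→0
  (1Δ to stable)

4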